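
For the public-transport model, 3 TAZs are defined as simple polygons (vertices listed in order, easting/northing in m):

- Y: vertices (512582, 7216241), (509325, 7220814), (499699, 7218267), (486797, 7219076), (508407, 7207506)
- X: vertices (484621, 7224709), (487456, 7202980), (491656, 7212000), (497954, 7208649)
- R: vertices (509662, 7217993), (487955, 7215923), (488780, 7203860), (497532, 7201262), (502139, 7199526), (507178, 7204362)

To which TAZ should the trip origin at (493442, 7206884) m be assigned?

R

Cast a ray rightward from (493442, 7206884). For each polygon, the edges (by vertex number in listed order) whose endpoints lie on opposite sides of northing = 7206884, where each meets that height, and whether that is right or left of the point:
Y: no edge straddles that height → 0 crossings.
X: 1–2 at easting≈486946.6 (left), 2–3 at easting≈489273.8 (left) → 0 crossings.
R: 2–3 at easting≈488573.2 (left), 6–1 at easting≈507637.6 (right) → 1 crossing.
Only R has an odd count, so the point is inside R.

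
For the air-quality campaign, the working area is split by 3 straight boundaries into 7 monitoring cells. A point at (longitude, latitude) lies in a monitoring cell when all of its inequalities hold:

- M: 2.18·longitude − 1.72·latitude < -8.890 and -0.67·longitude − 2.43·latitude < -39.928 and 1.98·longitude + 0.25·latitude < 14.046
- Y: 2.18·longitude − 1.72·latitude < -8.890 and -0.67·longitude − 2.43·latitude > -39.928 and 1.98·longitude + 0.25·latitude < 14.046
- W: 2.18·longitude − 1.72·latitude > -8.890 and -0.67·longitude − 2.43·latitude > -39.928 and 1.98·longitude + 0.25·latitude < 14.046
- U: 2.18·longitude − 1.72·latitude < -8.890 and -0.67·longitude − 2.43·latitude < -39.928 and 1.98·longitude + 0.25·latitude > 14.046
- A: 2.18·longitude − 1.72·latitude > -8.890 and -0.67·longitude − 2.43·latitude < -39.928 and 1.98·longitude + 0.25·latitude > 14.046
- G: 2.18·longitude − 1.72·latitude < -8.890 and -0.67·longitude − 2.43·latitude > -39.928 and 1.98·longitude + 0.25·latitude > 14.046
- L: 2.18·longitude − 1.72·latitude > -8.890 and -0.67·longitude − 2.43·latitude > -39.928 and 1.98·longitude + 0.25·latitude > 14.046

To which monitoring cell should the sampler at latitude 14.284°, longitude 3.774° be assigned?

2.18·3.774 − 1.72·14.284 = -16.341, which is < -8.890
-0.67·3.774 − 2.43·14.284 = -37.239, which is > -39.928
1.98·3.774 + 0.25·14.284 = 11.044, which is < 14.046
This sign pattern matches Y.

Y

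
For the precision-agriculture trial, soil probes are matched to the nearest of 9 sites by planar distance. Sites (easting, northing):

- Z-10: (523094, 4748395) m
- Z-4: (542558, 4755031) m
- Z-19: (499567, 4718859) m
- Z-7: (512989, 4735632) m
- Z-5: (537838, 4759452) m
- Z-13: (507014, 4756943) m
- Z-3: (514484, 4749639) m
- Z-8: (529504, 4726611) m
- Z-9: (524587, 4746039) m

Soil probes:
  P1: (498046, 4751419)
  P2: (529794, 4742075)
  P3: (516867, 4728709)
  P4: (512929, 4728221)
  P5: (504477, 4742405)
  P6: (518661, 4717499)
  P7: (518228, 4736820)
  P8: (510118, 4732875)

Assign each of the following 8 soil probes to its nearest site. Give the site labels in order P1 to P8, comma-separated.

P1 → Z-13 (d²=110939600.00)
P2 → Z-9 (d²=42826145.00)
P3 → Z-7 (d²=62966813.00)
P4 → Z-7 (d²=54926521.00)
P5 → Z-7 (d²=118327673.00)
P6 → Z-8 (d²=200599193.00)
P7 → Z-7 (d²=28858465.00)
P8 → Z-7 (d²=15843690.00)

Z-13, Z-9, Z-7, Z-7, Z-7, Z-8, Z-7, Z-7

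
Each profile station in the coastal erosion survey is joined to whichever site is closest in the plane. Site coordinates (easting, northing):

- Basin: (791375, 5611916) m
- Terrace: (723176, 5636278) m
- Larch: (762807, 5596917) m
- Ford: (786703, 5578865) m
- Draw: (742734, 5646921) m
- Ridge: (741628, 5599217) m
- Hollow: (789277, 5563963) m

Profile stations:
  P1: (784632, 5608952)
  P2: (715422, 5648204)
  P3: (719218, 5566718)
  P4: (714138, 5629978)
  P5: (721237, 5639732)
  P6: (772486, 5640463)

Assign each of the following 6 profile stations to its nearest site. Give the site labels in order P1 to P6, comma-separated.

P1 → Basin (d²=54253345.00)
P2 → Terrace (d²=202353992.00)
P3 → Ridge (d²=1558393101.00)
P4 → Terrace (d²=121375444.00)
P5 → Terrace (d²=15689837.00)
P6 → Draw (d²=926887268.00)

Basin, Terrace, Ridge, Terrace, Terrace, Draw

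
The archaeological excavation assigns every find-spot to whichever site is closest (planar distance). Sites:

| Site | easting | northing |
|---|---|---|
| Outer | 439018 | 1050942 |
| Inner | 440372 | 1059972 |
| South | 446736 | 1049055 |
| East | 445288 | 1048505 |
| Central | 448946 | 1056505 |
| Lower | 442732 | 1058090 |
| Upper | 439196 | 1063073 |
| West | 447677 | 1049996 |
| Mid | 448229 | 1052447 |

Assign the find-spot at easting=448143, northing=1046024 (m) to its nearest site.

Squared distances to each site:
Outer: 107452349.000; Inner: 254935145.000; South: 11166610.000; East: 14306386.000; Central: 110496170.000; Lower: 174867277.000; Upper: 370717210.000; West: 15993940.000; Mid: 41262325.000.
Minimum at South.

South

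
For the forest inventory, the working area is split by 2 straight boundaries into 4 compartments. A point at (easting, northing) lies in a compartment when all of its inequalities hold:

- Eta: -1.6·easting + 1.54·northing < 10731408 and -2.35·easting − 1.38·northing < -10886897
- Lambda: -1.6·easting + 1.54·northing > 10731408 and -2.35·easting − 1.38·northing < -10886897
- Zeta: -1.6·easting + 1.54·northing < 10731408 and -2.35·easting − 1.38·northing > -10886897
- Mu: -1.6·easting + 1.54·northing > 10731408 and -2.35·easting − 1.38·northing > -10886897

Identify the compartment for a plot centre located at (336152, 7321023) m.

-1.6·336152 + 1.54·7321023 = 10736532.220, which is > 10731408
-2.35·336152 − 1.38·7321023 = -10892968.940, which is < -10886897
This sign pattern matches Lambda.

Lambda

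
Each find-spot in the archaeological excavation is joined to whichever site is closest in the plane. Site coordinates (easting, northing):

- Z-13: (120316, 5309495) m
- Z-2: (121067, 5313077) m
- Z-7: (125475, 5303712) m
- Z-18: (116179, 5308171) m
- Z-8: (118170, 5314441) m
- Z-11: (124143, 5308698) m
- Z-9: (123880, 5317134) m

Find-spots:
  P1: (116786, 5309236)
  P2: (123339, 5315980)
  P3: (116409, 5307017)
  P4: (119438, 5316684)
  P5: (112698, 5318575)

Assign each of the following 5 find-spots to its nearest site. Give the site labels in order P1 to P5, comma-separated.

P1 → Z-18 (d²=1502674.00)
P2 → Z-9 (d²=1624397.00)
P3 → Z-18 (d²=1384616.00)
P4 → Z-8 (d²=6638873.00)
P5 → Z-8 (d²=47032740.00)

Z-18, Z-9, Z-18, Z-8, Z-8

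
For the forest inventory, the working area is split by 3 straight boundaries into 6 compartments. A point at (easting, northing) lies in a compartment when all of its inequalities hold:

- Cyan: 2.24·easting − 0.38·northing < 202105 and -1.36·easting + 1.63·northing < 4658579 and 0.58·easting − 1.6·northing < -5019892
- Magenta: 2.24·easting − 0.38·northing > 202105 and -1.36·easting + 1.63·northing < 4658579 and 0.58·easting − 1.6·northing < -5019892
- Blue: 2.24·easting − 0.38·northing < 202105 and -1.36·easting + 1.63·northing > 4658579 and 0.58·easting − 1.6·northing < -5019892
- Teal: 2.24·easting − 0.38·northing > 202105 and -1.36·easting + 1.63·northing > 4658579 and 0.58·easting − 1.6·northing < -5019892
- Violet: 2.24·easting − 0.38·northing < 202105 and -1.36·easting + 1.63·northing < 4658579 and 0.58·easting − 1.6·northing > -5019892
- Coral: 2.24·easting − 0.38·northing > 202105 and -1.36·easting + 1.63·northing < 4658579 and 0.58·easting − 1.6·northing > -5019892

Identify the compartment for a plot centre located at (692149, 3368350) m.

Coral

2.24·692149 − 0.38·3368350 = 270440.760, which is > 202105
-1.36·692149 + 1.63·3368350 = 4549087.860, which is < 4658579
0.58·692149 − 1.6·3368350 = -4987913.580, which is > -5019892
This sign pattern matches Coral.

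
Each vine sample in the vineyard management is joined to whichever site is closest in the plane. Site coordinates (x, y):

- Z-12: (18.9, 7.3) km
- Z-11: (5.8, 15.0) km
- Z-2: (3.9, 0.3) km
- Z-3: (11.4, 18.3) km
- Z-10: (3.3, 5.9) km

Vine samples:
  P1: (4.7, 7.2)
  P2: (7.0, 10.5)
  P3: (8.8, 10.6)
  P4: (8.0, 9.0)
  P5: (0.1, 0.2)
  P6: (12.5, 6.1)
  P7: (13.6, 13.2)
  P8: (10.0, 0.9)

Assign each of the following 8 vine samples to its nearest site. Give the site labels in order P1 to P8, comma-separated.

P1 → Z-10 (d²=3.65)
P2 → Z-11 (d²=21.69)
P3 → Z-11 (d²=28.36)
P4 → Z-10 (d²=31.70)
P5 → Z-2 (d²=14.45)
P6 → Z-12 (d²=42.40)
P7 → Z-3 (d²=30.85)
P8 → Z-2 (d²=37.57)

Z-10, Z-11, Z-11, Z-10, Z-2, Z-12, Z-3, Z-2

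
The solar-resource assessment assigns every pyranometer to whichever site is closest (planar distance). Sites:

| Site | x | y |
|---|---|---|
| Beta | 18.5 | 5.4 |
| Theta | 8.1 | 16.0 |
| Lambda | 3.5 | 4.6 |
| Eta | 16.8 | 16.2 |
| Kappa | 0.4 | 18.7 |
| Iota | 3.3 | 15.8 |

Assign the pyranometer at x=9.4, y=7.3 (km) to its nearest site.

Lambda

Squared distances to each site:
Beta: 86.420; Theta: 77.380; Lambda: 42.100; Eta: 133.970; Kappa: 210.960; Iota: 109.460.
Minimum at Lambda.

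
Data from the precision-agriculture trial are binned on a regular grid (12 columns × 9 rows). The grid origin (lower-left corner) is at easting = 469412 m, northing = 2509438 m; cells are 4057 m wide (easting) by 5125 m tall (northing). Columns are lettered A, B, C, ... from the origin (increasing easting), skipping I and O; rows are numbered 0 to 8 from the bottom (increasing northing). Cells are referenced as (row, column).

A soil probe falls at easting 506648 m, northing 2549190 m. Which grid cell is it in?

Column index: ⌊(506648 − 469412) / 4057⌋ = ⌊9.178⌋ = 9 → column K
Row offset from origin: ⌊(2549190 − 2509438) / 5125⌋ = ⌊7.756⌋ = 7 → row 7

(7, K)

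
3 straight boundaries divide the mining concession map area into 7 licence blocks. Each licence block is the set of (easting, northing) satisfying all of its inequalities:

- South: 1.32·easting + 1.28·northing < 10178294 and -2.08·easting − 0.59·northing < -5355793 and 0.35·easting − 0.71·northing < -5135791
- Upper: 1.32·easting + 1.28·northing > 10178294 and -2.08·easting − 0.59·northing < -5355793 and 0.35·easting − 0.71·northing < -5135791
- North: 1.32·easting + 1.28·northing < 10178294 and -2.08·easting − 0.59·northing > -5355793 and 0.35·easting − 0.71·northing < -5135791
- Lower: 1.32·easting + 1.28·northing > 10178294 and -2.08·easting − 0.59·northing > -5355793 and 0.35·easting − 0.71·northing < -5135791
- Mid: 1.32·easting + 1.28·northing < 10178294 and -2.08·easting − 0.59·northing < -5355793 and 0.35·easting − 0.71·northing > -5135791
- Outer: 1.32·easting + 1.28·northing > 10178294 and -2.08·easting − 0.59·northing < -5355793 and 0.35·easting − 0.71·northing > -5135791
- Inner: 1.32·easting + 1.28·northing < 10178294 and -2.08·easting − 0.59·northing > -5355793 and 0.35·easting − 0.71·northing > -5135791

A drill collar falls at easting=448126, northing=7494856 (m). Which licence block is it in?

Lower

1.32·448126 + 1.28·7494856 = 10184942.000, which is > 10178294
-2.08·448126 − 0.59·7494856 = -5354067.120, which is > -5355793
0.35·448126 − 0.71·7494856 = -5164503.660, which is < -5135791
This sign pattern matches Lower.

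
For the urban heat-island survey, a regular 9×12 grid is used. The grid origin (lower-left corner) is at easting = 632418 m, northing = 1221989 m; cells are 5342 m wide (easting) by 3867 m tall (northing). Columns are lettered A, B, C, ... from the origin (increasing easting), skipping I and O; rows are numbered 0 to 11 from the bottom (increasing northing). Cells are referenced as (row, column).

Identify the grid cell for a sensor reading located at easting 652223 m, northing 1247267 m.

(6, D)

Column index: ⌊(652223 − 632418) / 5342⌋ = ⌊3.707⌋ = 3 → column D
Row offset from origin: ⌊(1247267 − 1221989) / 3867⌋ = ⌊6.537⌋ = 6 → row 6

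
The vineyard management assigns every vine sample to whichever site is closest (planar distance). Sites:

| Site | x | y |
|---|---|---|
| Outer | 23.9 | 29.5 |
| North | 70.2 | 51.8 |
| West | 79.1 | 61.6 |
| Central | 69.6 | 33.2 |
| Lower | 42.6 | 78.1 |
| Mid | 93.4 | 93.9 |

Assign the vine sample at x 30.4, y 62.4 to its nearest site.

Lower

Squared distances to each site:
Outer: 1124.660; North: 1696.400; West: 2372.330; Central: 2389.280; Lower: 395.330; Mid: 4961.250.
Minimum at Lower.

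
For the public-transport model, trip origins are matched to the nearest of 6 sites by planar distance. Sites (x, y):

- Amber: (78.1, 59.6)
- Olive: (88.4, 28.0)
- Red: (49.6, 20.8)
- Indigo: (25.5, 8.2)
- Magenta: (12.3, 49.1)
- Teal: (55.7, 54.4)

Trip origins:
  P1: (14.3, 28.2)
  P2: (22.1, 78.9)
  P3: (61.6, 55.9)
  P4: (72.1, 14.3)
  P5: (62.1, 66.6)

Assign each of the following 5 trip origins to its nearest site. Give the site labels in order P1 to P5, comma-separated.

Magenta, Magenta, Teal, Olive, Teal

P1 → Magenta (d²=440.81)
P2 → Magenta (d²=984.08)
P3 → Teal (d²=37.06)
P4 → Olive (d²=453.38)
P5 → Teal (d²=189.80)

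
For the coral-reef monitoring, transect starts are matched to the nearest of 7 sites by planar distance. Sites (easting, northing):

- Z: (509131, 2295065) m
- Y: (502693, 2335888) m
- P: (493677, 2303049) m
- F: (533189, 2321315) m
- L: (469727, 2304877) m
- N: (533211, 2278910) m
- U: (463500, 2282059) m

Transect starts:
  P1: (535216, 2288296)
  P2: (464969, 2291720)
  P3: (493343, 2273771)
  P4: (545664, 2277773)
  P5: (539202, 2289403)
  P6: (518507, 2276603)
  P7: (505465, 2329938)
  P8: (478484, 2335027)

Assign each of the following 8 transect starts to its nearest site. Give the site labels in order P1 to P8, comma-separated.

N, U, Z, N, N, N, Y, Y

P1 → N (d²=92117021.00)
P2 → U (d²=95492882.00)
P3 → Z (d²=702695380.00)
P4 → N (d²=156369978.00)
P5 → N (d²=145995130.00)
P6 → N (d²=221529865.00)
P7 → Y (d²=43086484.00)
P8 → Y (d²=586817002.00)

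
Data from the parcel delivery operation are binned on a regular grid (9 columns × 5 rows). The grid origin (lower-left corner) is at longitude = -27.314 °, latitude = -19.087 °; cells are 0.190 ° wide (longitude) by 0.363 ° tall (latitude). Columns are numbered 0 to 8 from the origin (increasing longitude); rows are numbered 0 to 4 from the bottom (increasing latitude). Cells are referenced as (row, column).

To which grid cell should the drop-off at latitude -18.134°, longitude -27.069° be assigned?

(2, 1)

Column index: ⌊(-27.069 − -27.314) / 0.190⌋ = ⌊1.289⌋ = 1
Row offset from origin: ⌊(-18.134 − -19.087) / 0.363⌋ = ⌊2.625⌋ = 2 → row 2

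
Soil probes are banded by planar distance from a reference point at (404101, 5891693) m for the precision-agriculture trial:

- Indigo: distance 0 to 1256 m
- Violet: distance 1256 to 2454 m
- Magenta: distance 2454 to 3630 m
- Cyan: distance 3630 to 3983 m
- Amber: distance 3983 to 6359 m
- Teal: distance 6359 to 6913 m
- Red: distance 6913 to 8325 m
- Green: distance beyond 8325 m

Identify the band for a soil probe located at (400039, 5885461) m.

Distance = √((400039−404101)² + (5885461−5891693)²) = √(16499844.000 + 38837824.000) = 7438.929 m.
6913 ≤ 7438.929 < 8325 → Red.

Red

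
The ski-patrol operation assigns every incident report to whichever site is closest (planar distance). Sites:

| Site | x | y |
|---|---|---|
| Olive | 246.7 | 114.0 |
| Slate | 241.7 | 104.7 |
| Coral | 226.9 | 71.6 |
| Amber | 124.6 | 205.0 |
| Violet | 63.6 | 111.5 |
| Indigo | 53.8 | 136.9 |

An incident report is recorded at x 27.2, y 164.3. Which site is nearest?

Indigo

Squared distances to each site:
Olive: 50710.340; Slate: 49562.410; Coral: 48473.380; Amber: 11143.250; Violet: 4112.800; Indigo: 1458.320.
Minimum at Indigo.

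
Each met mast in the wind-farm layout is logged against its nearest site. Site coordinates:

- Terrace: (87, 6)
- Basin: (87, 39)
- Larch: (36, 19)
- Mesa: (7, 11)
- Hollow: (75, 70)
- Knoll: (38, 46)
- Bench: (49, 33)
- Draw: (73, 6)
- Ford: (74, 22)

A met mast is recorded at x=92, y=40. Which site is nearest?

Basin

Squared distances to each site:
Terrace: 1181.000; Basin: 26.000; Larch: 3577.000; Mesa: 8066.000; Hollow: 1189.000; Knoll: 2952.000; Bench: 1898.000; Draw: 1517.000; Ford: 648.000.
Minimum at Basin.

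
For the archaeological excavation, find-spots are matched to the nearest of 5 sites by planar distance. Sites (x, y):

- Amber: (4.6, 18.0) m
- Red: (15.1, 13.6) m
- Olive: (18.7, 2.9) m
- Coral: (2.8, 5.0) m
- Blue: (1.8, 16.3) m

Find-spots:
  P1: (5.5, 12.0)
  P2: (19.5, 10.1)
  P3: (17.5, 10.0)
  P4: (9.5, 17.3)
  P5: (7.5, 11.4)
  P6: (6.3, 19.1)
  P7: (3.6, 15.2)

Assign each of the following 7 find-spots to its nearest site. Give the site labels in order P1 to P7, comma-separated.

P1 → Blue (d²=32.18)
P2 → Red (d²=31.61)
P3 → Red (d²=18.72)
P4 → Amber (d²=24.50)
P5 → Amber (d²=51.97)
P6 → Amber (d²=4.10)
P7 → Blue (d²=4.45)

Blue, Red, Red, Amber, Amber, Amber, Blue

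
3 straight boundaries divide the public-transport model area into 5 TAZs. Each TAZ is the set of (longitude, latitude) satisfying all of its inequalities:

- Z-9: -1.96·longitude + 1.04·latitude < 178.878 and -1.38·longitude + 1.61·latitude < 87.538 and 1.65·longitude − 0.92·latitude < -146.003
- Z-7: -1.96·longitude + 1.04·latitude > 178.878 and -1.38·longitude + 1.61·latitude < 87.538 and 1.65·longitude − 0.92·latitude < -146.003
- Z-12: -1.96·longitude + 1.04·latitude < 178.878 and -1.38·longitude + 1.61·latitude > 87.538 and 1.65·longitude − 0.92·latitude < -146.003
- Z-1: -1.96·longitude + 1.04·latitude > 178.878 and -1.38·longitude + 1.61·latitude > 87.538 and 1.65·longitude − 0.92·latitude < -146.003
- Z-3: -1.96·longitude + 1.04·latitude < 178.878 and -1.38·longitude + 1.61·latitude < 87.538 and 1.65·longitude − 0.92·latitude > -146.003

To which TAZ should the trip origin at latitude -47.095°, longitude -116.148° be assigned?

-1.96·-116.148 + 1.04·-47.095 = 178.671, which is < 178.878
-1.38·-116.148 + 1.61·-47.095 = 84.461, which is < 87.538
1.65·-116.148 − 0.92·-47.095 = -148.317, which is < -146.003
This sign pattern matches Z-9.

Z-9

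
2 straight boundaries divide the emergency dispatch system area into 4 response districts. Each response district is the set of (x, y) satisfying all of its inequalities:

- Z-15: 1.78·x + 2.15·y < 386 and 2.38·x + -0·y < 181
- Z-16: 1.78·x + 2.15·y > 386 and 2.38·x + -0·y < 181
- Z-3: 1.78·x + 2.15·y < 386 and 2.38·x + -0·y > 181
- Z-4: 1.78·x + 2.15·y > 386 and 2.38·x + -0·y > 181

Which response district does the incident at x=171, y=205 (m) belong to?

Z-4

1.78·171 + 2.15·205 = 745.130, which is > 386
2.38·171 + -0·205 = 406.980, which is > 181
This sign pattern matches Z-4.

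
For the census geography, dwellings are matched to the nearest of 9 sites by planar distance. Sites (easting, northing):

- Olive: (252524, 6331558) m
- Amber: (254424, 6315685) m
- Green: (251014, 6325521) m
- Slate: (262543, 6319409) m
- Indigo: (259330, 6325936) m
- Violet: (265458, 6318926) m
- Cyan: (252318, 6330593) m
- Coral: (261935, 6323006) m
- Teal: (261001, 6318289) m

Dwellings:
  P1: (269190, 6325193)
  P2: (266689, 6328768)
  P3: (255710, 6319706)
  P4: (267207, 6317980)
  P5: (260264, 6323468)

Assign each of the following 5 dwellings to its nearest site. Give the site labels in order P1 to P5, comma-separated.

Violet, Coral, Amber, Violet, Coral

P1 → Violet (d²=53203113.00)
P2 → Coral (d²=55801160.00)
P3 → Amber (d²=17822237.00)
P4 → Violet (d²=3953917.00)
P5 → Coral (d²=3005685.00)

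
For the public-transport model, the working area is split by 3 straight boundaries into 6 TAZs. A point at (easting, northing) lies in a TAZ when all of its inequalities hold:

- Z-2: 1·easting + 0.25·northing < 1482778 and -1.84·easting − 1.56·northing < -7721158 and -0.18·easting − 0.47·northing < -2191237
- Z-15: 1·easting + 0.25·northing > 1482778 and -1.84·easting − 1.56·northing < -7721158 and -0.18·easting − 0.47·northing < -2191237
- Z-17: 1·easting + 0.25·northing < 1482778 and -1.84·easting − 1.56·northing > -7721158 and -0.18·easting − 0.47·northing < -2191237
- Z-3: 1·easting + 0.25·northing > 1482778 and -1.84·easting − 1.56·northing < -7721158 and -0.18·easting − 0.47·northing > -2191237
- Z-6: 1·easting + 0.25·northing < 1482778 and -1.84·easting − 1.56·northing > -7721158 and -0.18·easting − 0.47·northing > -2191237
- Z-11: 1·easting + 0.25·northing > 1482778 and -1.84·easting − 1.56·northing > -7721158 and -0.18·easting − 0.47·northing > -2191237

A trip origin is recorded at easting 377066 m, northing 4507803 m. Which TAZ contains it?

Z-3

1·377066 + 0.25·4507803 = 1504016.750, which is > 1482778
-1.84·377066 − 1.56·4507803 = -7725974.120, which is < -7721158
-0.18·377066 − 0.47·4507803 = -2186539.290, which is > -2191237
This sign pattern matches Z-3.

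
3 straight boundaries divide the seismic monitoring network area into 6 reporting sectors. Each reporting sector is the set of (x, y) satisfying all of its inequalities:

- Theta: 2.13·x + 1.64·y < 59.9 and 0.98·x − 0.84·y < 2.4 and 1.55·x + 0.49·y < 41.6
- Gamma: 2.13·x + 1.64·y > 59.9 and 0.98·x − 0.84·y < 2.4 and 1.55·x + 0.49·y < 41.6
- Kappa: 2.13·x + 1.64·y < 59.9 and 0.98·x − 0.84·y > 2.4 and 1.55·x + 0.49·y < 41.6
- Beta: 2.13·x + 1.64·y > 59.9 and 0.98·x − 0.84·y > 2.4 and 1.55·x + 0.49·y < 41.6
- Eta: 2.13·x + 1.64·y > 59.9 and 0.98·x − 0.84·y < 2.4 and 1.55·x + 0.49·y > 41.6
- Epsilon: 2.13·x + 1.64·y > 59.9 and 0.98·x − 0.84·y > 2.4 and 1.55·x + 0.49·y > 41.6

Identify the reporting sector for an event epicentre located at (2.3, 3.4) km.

2.13·2.3 + 1.64·3.4 = 10.475, which is < 59.9
0.98·2.3 − 0.84·3.4 = -0.602, which is < 2.4
1.55·2.3 + 0.49·3.4 = 5.231, which is < 41.6
This sign pattern matches Theta.

Theta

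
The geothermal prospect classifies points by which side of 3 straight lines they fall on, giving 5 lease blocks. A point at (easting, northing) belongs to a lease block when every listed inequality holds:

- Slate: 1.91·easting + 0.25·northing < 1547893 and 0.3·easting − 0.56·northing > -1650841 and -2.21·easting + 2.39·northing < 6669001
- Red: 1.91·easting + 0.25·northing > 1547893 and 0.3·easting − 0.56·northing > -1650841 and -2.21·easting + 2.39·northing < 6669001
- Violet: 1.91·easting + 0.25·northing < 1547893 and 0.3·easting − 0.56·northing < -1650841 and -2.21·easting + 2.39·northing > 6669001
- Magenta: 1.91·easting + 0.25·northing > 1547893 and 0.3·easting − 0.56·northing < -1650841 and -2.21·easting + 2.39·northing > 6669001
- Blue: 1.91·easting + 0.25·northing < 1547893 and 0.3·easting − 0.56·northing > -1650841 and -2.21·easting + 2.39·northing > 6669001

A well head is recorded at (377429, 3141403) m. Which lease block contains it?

Blue

1.91·377429 + 0.25·3141403 = 1506240.140, which is < 1547893
0.3·377429 − 0.56·3141403 = -1645956.980, which is > -1650841
-2.21·377429 + 2.39·3141403 = 6673835.080, which is > 6669001
This sign pattern matches Blue.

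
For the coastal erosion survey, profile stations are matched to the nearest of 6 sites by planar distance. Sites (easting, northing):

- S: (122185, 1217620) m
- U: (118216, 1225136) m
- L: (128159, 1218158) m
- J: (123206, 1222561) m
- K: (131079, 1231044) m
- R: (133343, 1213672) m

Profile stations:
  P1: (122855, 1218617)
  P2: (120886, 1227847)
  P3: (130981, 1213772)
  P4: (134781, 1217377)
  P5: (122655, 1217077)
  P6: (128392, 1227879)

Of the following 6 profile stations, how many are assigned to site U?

1

P1 → S
P2 → U
P3 → R
P4 → R
P5 → S
P6 → K
1 of the 6 goes to U.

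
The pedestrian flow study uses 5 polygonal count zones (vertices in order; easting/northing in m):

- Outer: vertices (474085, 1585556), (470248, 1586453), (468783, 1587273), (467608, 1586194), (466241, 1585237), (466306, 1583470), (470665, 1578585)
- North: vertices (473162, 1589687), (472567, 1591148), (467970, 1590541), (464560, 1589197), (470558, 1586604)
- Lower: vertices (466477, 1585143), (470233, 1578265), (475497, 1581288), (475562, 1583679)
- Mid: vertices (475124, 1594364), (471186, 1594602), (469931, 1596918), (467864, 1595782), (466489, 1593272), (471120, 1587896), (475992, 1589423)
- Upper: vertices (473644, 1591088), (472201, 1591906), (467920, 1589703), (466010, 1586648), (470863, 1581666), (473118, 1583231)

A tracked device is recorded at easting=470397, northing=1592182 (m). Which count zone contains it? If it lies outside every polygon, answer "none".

Mid

Cast a ray rightward from (470397, 1592182). For each polygon, the edges (by vertex number in listed order) whose endpoints lie on opposite sides of northing = 1592182, where each meets that height, and whether that is right or left of the point:
Outer: no edge straddles that height → 0 crossings.
North: no edge straddles that height → 0 crossings.
Lower: no edge straddles that height → 0 crossings.
Mid: 5–6 at easting≈467427.9 (left), 7–1 at easting≈475507.3 (right) → 1 crossing.
Upper: no edge straddles that height → 0 crossings.
Only Mid has an odd count, so the point is inside Mid.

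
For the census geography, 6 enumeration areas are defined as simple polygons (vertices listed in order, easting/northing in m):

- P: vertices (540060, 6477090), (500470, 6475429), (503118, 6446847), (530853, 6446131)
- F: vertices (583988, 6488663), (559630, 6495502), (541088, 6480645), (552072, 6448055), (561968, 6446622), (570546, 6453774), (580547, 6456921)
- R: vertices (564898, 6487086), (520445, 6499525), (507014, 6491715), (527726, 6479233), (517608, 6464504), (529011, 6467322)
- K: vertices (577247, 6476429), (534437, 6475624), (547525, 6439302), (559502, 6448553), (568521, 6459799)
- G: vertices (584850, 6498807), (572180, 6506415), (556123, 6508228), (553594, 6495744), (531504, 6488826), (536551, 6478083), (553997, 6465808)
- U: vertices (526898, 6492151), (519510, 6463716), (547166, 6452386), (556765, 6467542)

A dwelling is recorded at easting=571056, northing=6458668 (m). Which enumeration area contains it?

Cast a ray rightward from (571056, 6458668). For each polygon, the edges (by vertex number in listed order) whose endpoints lie on opposite sides of northing = 6458668, where each meets that height, and whether that is right or left of the point:
P: 2–3 at easting≈502022.8 (left), 4–1 at easting≈534581.4 (left) → 0 crossings.
F: 3–4 at easting≈548495.0 (left), 7–1 at easting≈580736.4 (right) → 1 crossing.
R: no edge straddles that height → 0 crossings.
K: 2–3 at easting≈540546.8 (left), 4–5 at easting≈567614.0 (left) → 0 crossings.
G: no edge straddles that height → 0 crossings.
U: 2–3 at easting≈531831.9 (left), 3–4 at easting≈551144.7 (left) → 0 crossings.
Only F has an odd count, so the point is inside F.

F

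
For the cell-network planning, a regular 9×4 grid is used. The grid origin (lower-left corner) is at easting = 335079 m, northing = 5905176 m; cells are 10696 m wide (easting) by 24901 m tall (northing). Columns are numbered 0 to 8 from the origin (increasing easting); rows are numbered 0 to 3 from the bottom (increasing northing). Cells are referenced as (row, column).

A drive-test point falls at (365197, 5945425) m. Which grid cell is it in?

(1, 2)

Column index: ⌊(365197 − 335079) / 10696⌋ = ⌊2.816⌋ = 2
Row offset from origin: ⌊(5945425 − 5905176) / 24901⌋ = ⌊1.616⌋ = 1 → row 1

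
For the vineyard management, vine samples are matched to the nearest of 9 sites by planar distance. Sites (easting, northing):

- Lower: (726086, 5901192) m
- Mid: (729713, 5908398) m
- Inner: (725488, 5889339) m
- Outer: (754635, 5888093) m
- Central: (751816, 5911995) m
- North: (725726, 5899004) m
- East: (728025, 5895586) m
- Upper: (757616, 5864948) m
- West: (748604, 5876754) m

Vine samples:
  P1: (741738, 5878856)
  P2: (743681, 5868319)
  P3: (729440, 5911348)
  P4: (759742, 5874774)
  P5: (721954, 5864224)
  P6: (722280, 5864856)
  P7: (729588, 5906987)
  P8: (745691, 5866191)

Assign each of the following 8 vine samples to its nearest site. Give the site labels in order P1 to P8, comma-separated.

P1 → West (d²=51560360.00)
P2 → West (d²=95385154.00)
P3 → Mid (d²=8777029.00)
P4 → Upper (d²=101070152.00)
P5 → Inner (d²=643252381.00)
P6 → Inner (d²=609708553.00)
P7 → Mid (d²=2006546.00)
P8 → West (d²=120062538.00)

West, West, Mid, Upper, Inner, Inner, Mid, West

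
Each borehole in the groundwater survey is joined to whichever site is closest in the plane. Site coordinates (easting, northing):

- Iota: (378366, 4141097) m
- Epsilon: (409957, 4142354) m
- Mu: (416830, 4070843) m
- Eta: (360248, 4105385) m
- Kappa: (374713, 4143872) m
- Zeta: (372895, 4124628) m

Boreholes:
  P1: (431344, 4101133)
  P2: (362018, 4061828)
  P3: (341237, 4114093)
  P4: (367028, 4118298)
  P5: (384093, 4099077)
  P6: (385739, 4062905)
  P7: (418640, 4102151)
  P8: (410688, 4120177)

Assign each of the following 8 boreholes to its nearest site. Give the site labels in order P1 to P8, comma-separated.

P1 → Mu (d²=1128140296.00)
P2 → Eta (d²=1900345149.00)
P3 → Eta (d²=437247385.00)
P4 → Zeta (d²=74490589.00)
P5 → Eta (d²=608374889.00)
P6 → Mu (d²=1029662125.00)
P7 → Mu (d²=983466964.00)
P8 → Epsilon (d²=492353690.00)

Mu, Eta, Eta, Zeta, Eta, Mu, Mu, Epsilon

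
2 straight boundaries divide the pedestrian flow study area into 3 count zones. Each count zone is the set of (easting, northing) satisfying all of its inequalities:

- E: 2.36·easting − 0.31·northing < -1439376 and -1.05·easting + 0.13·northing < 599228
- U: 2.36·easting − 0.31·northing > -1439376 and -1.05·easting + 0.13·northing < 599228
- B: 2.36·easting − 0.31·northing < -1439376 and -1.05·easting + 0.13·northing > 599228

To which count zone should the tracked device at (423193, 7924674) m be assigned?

2.36·423193 − 0.31·7924674 = -1457913.460, which is < -1439376
-1.05·423193 + 0.13·7924674 = 585854.970, which is < 599228
This sign pattern matches E.

E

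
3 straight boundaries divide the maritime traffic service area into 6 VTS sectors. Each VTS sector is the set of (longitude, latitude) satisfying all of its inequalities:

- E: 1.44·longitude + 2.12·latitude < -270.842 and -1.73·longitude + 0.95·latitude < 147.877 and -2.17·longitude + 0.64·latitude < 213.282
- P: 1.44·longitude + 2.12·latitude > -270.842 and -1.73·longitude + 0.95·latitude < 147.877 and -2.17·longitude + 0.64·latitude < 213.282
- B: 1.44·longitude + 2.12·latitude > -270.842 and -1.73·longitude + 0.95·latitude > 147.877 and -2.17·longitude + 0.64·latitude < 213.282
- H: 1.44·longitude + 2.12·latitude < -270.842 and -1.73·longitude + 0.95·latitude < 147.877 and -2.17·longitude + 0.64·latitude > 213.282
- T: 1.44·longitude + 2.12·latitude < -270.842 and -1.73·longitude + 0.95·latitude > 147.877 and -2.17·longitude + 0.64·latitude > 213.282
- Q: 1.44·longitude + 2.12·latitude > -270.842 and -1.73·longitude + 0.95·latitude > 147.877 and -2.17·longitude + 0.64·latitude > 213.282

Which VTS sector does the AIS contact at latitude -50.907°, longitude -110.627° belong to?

1.44·-110.627 + 2.12·-50.907 = -267.226, which is > -270.842
-1.73·-110.627 + 0.95·-50.907 = 143.023, which is < 147.877
-2.17·-110.627 + 0.64·-50.907 = 207.480, which is < 213.282
This sign pattern matches P.

P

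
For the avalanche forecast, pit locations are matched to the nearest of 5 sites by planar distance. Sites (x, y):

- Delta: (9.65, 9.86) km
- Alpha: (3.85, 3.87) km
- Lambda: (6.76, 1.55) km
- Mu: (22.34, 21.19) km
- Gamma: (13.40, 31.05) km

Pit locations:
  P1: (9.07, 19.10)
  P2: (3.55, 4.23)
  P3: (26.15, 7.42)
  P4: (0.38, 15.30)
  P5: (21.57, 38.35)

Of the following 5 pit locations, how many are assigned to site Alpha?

1

P1 → Delta
P2 → Alpha
P3 → Mu
P4 → Delta
P5 → Gamma
1 of the 5 goes to Alpha.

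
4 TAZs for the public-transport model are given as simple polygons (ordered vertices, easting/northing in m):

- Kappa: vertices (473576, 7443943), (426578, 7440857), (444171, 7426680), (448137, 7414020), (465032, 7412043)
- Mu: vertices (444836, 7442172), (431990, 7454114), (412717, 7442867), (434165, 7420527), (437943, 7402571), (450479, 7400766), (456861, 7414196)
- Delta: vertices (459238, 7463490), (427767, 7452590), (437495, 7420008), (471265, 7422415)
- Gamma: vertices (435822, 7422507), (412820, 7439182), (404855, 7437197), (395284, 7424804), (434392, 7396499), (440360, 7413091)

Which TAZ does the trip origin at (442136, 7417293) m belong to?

Cast a ray rightward from (442136, 7417293). For each polygon, the edges (by vertex number in listed order) whose endpoints lie on opposite sides of northing = 7417293, where each meets that height, and whether that is right or left of the point:
Kappa: 3–4 at easting≈447111.7 (right), 5–1 at easting≈466438.1 (right) → 2 crossings.
Mu: 4–5 at easting≈434845.4 (left), 7–1 at easting≈455529.8 (right) → 1 crossing.
Delta: no edge straddles that height → 0 crossings.
Gamma: 4–5 at easting≈405661.7 (left), 6–1 at easting≈438334.9 (left) → 0 crossings.
Only Mu has an odd count, so the point is inside Mu.

Mu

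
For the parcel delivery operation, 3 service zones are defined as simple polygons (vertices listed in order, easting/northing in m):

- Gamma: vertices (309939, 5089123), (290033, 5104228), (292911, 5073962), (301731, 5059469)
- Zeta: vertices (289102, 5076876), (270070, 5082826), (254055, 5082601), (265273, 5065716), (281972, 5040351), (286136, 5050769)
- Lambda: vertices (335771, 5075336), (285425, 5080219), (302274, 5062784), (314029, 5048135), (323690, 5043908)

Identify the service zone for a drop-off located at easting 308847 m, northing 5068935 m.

Lambda

Cast a ray rightward from (308847, 5068935). For each polygon, the edges (by vertex number in listed order) whose endpoints lie on opposite sides of northing = 5068935, where each meets that height, and whether that is right or left of the point:
Gamma: 3–4 at easting≈295970.3 (left), 4–1 at easting≈304351.1 (left) → 0 crossings.
Zeta: 3–4 at easting≈263134.4 (left), 6–1 at easting≈288199.8 (left) → 0 crossings.
Lambda: 2–3 at easting≈296329.7 (left), 5–1 at easting≈333310.4 (right) → 1 crossing.
Only Lambda has an odd count, so the point is inside Lambda.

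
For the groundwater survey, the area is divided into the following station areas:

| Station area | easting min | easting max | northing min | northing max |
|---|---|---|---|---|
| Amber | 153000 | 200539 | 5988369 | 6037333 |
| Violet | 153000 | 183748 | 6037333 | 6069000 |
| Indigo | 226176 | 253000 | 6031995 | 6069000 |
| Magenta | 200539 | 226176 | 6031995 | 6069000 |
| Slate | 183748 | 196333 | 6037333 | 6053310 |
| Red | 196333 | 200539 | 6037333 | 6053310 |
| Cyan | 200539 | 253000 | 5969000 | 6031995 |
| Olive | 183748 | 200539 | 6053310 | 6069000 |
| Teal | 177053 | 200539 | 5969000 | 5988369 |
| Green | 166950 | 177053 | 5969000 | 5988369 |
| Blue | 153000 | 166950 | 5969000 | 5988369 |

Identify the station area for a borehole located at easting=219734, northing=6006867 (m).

The point has easting = 219734 and northing = 6006867.
Only Cyan satisfies 200539 ≤ easting ≤ 253000 and 5969000 ≤ northing ≤ 6031995.

Cyan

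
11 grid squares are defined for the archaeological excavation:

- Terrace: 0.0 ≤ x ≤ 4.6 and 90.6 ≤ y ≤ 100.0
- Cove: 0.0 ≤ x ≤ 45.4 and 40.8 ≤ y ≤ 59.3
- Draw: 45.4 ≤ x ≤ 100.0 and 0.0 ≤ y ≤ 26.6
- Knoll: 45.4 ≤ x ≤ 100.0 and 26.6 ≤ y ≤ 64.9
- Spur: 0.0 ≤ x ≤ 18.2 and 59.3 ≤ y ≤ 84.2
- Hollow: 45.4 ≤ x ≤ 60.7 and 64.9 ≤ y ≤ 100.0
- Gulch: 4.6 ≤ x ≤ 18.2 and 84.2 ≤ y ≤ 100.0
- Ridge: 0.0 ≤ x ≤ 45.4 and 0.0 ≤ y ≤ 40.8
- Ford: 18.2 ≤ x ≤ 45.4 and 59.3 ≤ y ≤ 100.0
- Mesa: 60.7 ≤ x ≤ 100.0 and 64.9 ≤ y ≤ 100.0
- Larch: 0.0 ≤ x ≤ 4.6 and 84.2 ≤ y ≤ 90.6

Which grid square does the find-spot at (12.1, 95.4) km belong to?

Gulch

The point has x = 12.1 and y = 95.4.
Only Gulch satisfies 4.6 ≤ x ≤ 18.2 and 84.2 ≤ y ≤ 100.0.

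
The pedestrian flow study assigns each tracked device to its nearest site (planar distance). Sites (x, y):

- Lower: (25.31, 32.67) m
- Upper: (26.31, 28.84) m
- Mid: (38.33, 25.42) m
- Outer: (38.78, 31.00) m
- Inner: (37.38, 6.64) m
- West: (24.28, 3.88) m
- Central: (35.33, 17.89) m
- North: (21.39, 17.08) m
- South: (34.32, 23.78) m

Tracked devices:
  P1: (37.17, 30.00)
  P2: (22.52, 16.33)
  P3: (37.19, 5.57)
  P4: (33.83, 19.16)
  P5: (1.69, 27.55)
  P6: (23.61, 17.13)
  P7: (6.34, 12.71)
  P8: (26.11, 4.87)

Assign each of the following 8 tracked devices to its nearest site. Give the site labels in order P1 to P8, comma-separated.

Outer, North, Inner, Central, North, North, North, West

P1 → Outer (d²=3.59)
P2 → North (d²=1.84)
P3 → Inner (d²=1.18)
P4 → Central (d²=3.86)
P5 → North (d²=497.71)
P6 → North (d²=4.93)
P7 → North (d²=245.60)
P8 → West (d²=4.33)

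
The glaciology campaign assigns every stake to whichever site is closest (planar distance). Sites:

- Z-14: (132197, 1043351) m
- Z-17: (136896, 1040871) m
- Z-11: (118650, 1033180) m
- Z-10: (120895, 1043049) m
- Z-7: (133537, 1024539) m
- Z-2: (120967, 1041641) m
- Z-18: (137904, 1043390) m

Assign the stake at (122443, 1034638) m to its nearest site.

Squared distances to each site:
Z-14: 171056885.000; Z-17: 247739498.000; Z-11: 16512613.000; Z-10: 73141225.000; Z-7: 225066637.000; Z-2: 51220585.000; Z-18: 315640025.000.
Minimum at Z-11.

Z-11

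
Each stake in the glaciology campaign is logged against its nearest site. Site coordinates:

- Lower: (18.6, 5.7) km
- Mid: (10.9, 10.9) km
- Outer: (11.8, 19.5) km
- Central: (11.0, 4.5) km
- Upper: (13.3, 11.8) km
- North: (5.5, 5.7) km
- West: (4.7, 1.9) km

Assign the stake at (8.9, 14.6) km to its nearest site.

Squared distances to each site:
Lower: 173.300; Mid: 17.690; Outer: 32.420; Central: 106.420; Upper: 27.200; North: 90.770; West: 178.930.
Minimum at Mid.

Mid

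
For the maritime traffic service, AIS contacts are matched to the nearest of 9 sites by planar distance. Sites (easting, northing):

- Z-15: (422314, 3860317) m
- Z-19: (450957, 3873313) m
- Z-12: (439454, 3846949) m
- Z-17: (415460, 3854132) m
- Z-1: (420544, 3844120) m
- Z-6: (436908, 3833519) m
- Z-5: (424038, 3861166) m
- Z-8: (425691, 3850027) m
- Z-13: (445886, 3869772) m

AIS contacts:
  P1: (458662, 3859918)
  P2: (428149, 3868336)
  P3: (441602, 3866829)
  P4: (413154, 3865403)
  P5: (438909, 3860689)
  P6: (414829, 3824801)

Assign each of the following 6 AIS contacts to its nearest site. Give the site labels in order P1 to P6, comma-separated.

Z-19, Z-5, Z-13, Z-15, Z-13, Z-1

P1 → Z-19 (d²=238793050.00)
P2 → Z-5 (d²=68309221.00)
P3 → Z-13 (d²=27013905.00)
P4 → Z-15 (d²=109772996.00)
P5 → Z-13 (d²=131179418.00)
P6 → Z-1 (d²=405884986.00)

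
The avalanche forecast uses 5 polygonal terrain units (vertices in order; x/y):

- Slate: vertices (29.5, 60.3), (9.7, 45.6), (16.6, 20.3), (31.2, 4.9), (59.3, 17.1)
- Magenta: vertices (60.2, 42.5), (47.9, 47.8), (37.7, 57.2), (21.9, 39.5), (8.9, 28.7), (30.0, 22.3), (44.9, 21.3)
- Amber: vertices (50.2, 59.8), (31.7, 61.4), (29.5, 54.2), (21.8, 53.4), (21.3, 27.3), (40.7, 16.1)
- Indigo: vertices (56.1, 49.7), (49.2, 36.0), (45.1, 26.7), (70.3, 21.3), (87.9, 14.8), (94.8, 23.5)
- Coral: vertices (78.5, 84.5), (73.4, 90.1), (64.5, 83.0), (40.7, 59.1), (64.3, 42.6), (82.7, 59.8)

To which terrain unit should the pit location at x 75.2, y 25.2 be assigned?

Cast a ray rightward from (75.2, 25.2). For each polygon, the edges (by vertex number in listed order) whose endpoints lie on opposite sides of y = 25.2, where each meets that height, and whether that is right or left of the point:
Slate: 2–3 at x≈15.26 (left), 5–1 at x≈53.71 (left) → 0 crossings.
Magenta: 5–6 at x≈20.44 (left), 7–1 at x≈47.71 (left) → 0 crossings.
Amber: 5–6 at x≈24.94 (left), 6–1 at x≈42.68 (left) → 0 crossings.
Indigo: 3–4 at x≈52.10 (left), 6–1 at x≈92.29 (right) → 1 crossing.
Coral: no edge straddles that height → 0 crossings.
Only Indigo has an odd count, so the point is inside Indigo.

Indigo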